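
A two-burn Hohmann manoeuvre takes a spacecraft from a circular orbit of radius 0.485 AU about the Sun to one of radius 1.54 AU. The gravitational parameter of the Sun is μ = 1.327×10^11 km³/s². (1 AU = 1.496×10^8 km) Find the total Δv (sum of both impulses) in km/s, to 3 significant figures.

Δv = 17.4 km/s

In km: r₁ = 0.485 × 1.496×10^8 = 7.2556×10^7 km; r₂ = 1.54 × 1.496×10^8 = 2.30384×10^8 km.
Transfer-ellipse semi-major axis a_t = (r₁ + r₂)/2 = (7.2556×10^7 + 2.30384×10^8)/2 = 1.5147×10^8 km.
Circular speed at r₁: v₁ = √(μ/r₁) = √(1.327×10^11/7.2556×10^7) = 42.766 km/s.
On the transfer ellipse at r₁, vis-viva equation gives v_p = √[μ(2/r₁ − 1/a_t)] = 52.743 km/s.
First burn Δv₁ = |v_p − v₁| = 9.977 km/s.
Circular speed at r₂: v₂ = √(μ/r₂) = 23.9999 km/s.
Transfer-orbit speed at r₂: v_a = √[μ(2/r₂ − 1/a_t)] = 16.6105 km/s.
Second burn Δv₂ = |v₂ − v_a| = 7.389 km/s.
Total Δv = Δv₁ + Δv₂ = 17.37 km/s.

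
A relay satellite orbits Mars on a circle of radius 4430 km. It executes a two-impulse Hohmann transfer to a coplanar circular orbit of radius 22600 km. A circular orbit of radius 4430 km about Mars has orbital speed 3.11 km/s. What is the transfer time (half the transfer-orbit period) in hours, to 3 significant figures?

t = 6.62 hours

From the circular-orbit relation v² = μ/r at r = 4430 km: μ = v²r = (3.11)² × 4430 = 42847.4 km³/s².
Semi-major axis of the transfer orbit: a_t = (4430 + 22600)/2 = 13515 km.
By Kepler's third law the transfer-orbit period is T = 2π√(a_t³/μ), so t = T/2 = 23846 s.
Converting: 23846 s ÷ 3600 s/hour = 6.62 hours.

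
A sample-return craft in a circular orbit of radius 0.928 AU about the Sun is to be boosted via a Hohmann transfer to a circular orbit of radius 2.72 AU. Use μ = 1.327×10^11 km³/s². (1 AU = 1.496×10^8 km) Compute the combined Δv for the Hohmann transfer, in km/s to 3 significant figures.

Δv = 12.0 km/s

In km: r₁ = 0.928 × 1.496×10^8 = 1.388288×10^8 km; r₂ = 2.72 × 1.496×10^8 = 4.06912×10^8 km.
The Hohmann ellipse has a_t = (r₁ + r₂)/2 = 2.728704×10^8 km.
At r₁ the circular-orbit speed is v₁ = √(μ/r₁) = 30.91688 km/s.
On the transfer ellipse at r₁, vis-viva equation gives v_p = √[μ(2/r₁ − 1/a_t)] = 37.75441 km/s.
First burn Δv₁ = |v_p − v₁| = 6.838 km/s.
Circular speed at r₂: v₂ = √(μ/r₂) = 18.059 km/s.
Transfer-orbit speed at r₂: v_a = √[μ(2/r₂ − 1/a_t)] = 12.881 km/s.
Second burn Δv₂ = |v₂ − v_a| = 5.178 km/s.
Total Δv = Δv₁ + Δv₂ = 12.02 km/s.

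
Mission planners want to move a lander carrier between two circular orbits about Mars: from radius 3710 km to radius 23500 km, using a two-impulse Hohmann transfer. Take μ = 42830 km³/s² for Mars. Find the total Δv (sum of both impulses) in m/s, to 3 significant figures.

Semi-major axis of the transfer orbit: a_t = (3710 + 23500)/2 = 13605 km.
At r₁ the circular-orbit speed is v₁ = √(μ/r₁) = 3.398 km/s.
On the transfer ellipse at r₁, vis-viva gives v_p = √[μ(2/r₁ − 1/a_t)] = 4.466 km/s.
First burn Δv₁ = |v_p − v₁| = 1.068 km/s.
Circular speed at r₂: v₂ = √(μ/r₂) = 1.350 km/s.
Transfer-orbit speed at r₂: v_a = √[μ(2/r₂ − 1/a_t)] = 0.7050 km/s.
Second burn Δv₂ = |v₂ − v_a| = 0.6450 km/s.
Total Δv = Δv₁ + Δv₂ = 1.713 km/s.

Δv = 1710 m/s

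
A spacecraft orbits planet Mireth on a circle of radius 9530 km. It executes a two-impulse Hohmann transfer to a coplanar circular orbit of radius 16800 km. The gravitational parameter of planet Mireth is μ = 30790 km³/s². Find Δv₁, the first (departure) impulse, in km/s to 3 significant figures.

The Hohmann ellipse has a_t = (r₁ + r₂)/2 = 13165 km.
On the circular orbit at r = 9530 km, v_c = √(μ/r) = 1.797 km/s.
Transfer-orbit speed at the same r (vis-viva, a = a_t): v_t = √[μ(2/r − 1/a_t)] = 2.030 km/s.
Δv₁ = |v_t − v_c| = |2.030 − 1.797| = 0.2330 km/s.

Δv₁ = 0.233 km/s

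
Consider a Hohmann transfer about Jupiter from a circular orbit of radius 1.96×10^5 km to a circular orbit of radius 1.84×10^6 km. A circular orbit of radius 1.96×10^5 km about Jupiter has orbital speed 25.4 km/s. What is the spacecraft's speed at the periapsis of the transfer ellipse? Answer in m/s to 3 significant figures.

v = 34100 m/s

From the circular-orbit relation v² = μ/r at r = 1.96×10^5 km: μ = v²r = (25.4)² × 1.96×10^5 = 1.26451×10^8 km³/s².
Transfer-ellipse semi-major axis a_t = (r₁ + r₂)/2 = (1.960×10^5 + 1.840×10^6)/2 = 1.018×10^6 km.
At periapsis, r = 1.960×10^5 km.
Vis-viva: v = √[μ(2/r − 1/a_t)] = √[1.26451×10^8 × (2/1.960×10^5 − 1/1.018×10^6)] = 34.15 km/s.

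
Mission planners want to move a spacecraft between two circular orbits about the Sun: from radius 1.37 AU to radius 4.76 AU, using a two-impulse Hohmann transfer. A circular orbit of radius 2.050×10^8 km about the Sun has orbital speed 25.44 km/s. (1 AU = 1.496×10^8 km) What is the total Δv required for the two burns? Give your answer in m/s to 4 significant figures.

From the circular-orbit relation v² = μ/r at r = 2.050×10^8 km: μ = v²r = (25.44)² × 2.050×10^8 = 1.32675×10^11 km³/s².
In km: r₁ = 1.37 × 1.496×10^8 = 2.04952×10^8 km; r₂ = 4.76 × 1.496×10^8 = 7.12096×10^8 km.
Semi-major axis of the transfer orbit: a_t = (2.04952×10^8 + 7.12096×10^8)/2 = 4.58524×10^8 km.
Circular speed at r₁: v₁ = √(μ/r₁) = √(1.32675×10^11/2.04952×10^8) = 25.443 km/s.
Transfer-orbit speed at r₁ (vis-viva equation): v_p = √[μ(2/r₁ − 1/a_t)] = 31.707 km/s.
First burn Δv₁ = |v_p − v₁| = 6.264 km/s.
At r₂, v₂ = √(μ/r₂) = 13.65 km/s.
Transfer-orbit speed at r₂: v_a = √[μ(2/r₂ − 1/a_t)] = 9.126 km/s.
Second burn Δv₂ = |v₂ − v_a| = 4.524 km/s.
Total Δv = Δv₁ + Δv₂ = 10.79 km/s.

Δv = 10790 m/s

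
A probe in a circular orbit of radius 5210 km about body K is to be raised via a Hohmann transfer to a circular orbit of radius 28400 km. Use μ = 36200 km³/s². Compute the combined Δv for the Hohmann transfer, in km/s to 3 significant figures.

The Hohmann ellipse has a_t = (r₁ + r₂)/2 = 16805 km.
Circular speed at r₁: v₁ = √(μ/r₁) = √(36200/5210) = 2.6359 km/s.
Transfer-orbit speed at r₁ (vis-viva equation): v_p = √[μ(2/r₁ − 1/a_t)] = 3.4267 km/s.
First burn Δv₁ = |v_p − v₁| = 0.7908 km/s.
Circular speed at r₂: v₂ = √(μ/r₂) = 1.129 km/s.
Transfer-orbit speed at r₂: v_a = √[μ(2/r₂ − 1/a_t)] = 0.6286 km/s.
Second burn Δv₂ = |v₂ − v_a| = 0.5004 km/s.
Δv = Δv₁ + Δv₂ = 0.7908 + 0.5004 = 1.291 km/s.

Δv = 1.29 km/s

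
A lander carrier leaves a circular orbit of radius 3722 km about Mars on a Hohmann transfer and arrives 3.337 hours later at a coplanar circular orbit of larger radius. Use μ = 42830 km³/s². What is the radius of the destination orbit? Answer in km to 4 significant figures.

r₂ = 13390 km

Transfer time t = 3.337 hours = 12013.2 s, and t = π√(a_t³/μ).
So a_t = (μ t²/π²)^(1/3) = (42830 × (12013.2)² / π²)^(1/3) = 8555.7 km.
Since a_t = (r₁ + r₂)/2, r₂ = 2a_t − r₁ = 2×8555.7 − 3722 = 13389.4 km.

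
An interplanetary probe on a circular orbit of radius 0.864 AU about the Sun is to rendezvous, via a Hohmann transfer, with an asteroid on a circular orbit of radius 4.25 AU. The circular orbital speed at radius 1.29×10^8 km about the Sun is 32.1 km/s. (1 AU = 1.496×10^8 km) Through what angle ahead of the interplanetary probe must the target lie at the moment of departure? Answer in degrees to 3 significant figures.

φ = 96.0°

From the circular-orbit relation v² = μ/r at r = 1.29×10^8 km: μ = v²r = (32.1)² × 1.29×10^8 = 1.32923×10^11 km³/s².
In km: r₁ = 0.864 × 1.496×10^8 = 1.292544×10^8 km; r₂ = 4.25 × 1.496×10^8 = 6.358×10^8 km.
The Hohmann ellipse has a_t = (r₁ + r₂)/2 = 3.825272×10^8 km.
Transfer time t = π√(a_t³/μ) = 6.447×10^7 s.
The target's mean motion on its circular orbit is ω₂ = √(μ/r₂³) = 2.274×10^-8 rad/s.
Angle swept by the target during transfer: ω₂·t = 1.466 rad = 84.00°.
The interplanetary probe traverses 180° on the transfer ellipse, so the target must lead by 180° − 84.00° = 96.0°.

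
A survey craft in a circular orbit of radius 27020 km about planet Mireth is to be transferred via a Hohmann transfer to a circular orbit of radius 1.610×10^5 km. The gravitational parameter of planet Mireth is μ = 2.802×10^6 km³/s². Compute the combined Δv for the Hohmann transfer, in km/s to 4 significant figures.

Δv = 5.078 km/s

Semi-major axis of the transfer orbit: a_t = (27020 + 1.610×10^5)/2 = 94010 km.
At r₁ the circular-orbit speed is v₁ = √(μ/r₁) = 10.1834 km/s.
On the transfer ellipse at r₁, vis-viva gives v_p = √[μ(2/r₁ − 1/a_t)] = 13.3265 km/s.
First burn Δv₁ = |v_p − v₁| = 3.143 km/s.
Circular speed at r₂: v₂ = √(μ/r₂) = 4.172 km/s.
Transfer-orbit speed at r₂: v_a = √[μ(2/r₂ − 1/a_t)] = 2.237 km/s.
Second burn Δv₂ = |v₂ − v_a| = 1.935 km/s.
Δv = Δv₁ + Δv₂ = 3.143 + 1.935 = 5.078 km/s.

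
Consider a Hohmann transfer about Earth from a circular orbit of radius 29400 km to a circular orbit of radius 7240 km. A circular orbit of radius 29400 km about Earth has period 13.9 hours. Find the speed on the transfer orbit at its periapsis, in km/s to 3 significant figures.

v = 9.42 km/s

From Kepler's third law T² = 4π²r³/μ at r = 29400 km, T = 13.9 hours = 13.9 × 3600 s = 50040 s: μ = 4π²r³/T² = 4.00652×10^5 km³/s².
Transfer-ellipse semi-major axis a_t = (r₁ + r₂)/2 = (29400 + 7240)/2 = 18320 km.
At periapsis, r = 7240 km.
Applying v² = μ(2/r − 1/a_t): v = 9.424 km/s.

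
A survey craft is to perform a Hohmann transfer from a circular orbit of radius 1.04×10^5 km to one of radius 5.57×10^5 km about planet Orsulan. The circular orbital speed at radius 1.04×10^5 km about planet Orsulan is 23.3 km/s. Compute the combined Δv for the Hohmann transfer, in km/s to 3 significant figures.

From the circular-orbit relation v² = μ/r at r = 1.04×10^5 km: μ = v²r = (23.3)² × 1.04×10^5 = 5.64606×10^7 km³/s².
Semi-major axis of the transfer orbit: a_t = (1.040×10^5 + 5.570×10^5)/2 = 3.305×10^5 km.
Circular speed at r₁: v₁ = √(μ/r₁) = √(5.64606×10^7/1.040×10^5) = 23.300 km/s.
On the transfer ellipse at r₁, vis-viva equation gives v_p = √[μ(2/r₁ − 1/a_t)] = 30.248 km/s.
First burn Δv₁ = |v_p − v₁| = 6.948 km/s.
At r₂, v₂ = √(μ/r₂) = 10.068 km/s.
Transfer-orbit speed at r₂: v_a = √[μ(2/r₂ − 1/a_t)] = 5.6478 km/s.
Second burn Δv₂ = |v₂ − v_a| = 4.420 km/s.
Δv = Δv₁ + Δv₂ = 6.948 + 4.420 = 11.37 km/s.

Δv = 11.4 km/s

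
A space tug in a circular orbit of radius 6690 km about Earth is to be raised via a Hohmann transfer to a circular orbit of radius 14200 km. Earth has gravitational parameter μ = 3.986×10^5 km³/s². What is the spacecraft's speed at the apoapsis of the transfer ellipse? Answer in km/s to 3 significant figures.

v = 4.24 km/s

Semi-major axis of the transfer orbit: a_t = (6690 + 14200)/2 = 10445 km.
The apoapsis of the transfer ellipse is at r = 14200 km.
Applying v² = μ(2/r − 1/a_t): v = 4.240 km/s.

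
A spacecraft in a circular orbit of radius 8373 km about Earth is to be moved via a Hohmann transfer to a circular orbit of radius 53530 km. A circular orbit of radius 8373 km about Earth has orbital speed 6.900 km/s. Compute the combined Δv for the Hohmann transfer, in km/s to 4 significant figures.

Δv = 3.484 km/s

From the circular-orbit relation v² = μ/r at r = 8373 km: μ = v²r = (6.900)² × 8373 = 3.98639×10^5 km³/s².
Semi-major axis of the transfer orbit: a_t = (8373 + 53530)/2 = 30951.5 km.
At r₁ the circular-orbit speed is v₁ = √(μ/r₁) = 6.900 km/s.
On the transfer ellipse at r₁, vis-viva gives v_p = √[μ(2/r₁ − 1/a_t)] = 9.074 km/s.
First burn Δv₁ = |v_p − v₁| = 2.174 km/s.
At r₂, v₂ = √(μ/r₂) = 2.729 km/s.
Transfer-orbit speed at r₂: v_a = √[μ(2/r₂ − 1/a_t)] = 1.419 km/s.
Second burn Δv₂ = |v₂ − v_a| = 1.310 km/s.
Δv = Δv₁ + Δv₂ = 2.174 + 1.310 = 3.484 km/s.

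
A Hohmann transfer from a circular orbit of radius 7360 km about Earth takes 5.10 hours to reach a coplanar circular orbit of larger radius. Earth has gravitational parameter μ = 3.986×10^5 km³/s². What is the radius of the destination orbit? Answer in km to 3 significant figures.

r₂ = 40400 km

Transfer time t = 5.10 hours = 18360 s, and t = π√(a_t³/μ).
So a_t = (μ t²/π²)^(1/3) = (3.986×10^5 × (18360)² / π²)^(1/3) = 23878 km.
Since a_t = (r₁ + r₂)/2, r₂ = 2a_t − r₁ = 2×23878 − 7360 = 40396 km.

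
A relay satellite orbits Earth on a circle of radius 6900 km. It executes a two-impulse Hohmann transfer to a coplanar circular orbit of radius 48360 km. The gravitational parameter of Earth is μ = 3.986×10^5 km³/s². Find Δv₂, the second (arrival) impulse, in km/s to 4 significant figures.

The Hohmann ellipse has a_t = (r₁ + r₂)/2 = 27630 km.
On the circular orbit at r = 48360 km, v_c = √(μ/r) = 2.871 km/s.
Transfer-orbit speed at the same r (vis-viva, a = a_t): v_t = √[μ(2/r − 1/a_t)] = 1.435 km/s.
Δv₂ = |v_t − v_c| = |1.435 − 2.871| = 1.436 km/s.

Δv₂ = 1.436 km/s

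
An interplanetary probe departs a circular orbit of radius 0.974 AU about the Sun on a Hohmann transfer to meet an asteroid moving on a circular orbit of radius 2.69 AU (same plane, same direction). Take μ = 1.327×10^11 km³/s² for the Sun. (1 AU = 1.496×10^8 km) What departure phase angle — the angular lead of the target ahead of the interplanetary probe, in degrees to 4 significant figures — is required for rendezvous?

In km: r₁ = 0.974 × 1.496×10^8 = 1.457104×10^8 km; r₂ = 2.69 × 1.496×10^8 = 4.02424×10^8 km.
Semi-major axis of the transfer orbit: a_t = (1.457104×10^8 + 4.02424×10^8)/2 = 2.740672×10^8 km.
The half-period of the transfer ellipse is t = π√(a_t³/μ) = 3.9129×10^7 s.
The target's mean motion on its circular orbit is ω₂ = √(μ/r₂³) = 4.5124×10^-8 rad/s.
Angle swept by the target during transfer: ω₂·t = 1.7657 rad = 101.17°.
Arrival is 180° from departure on the ellipse, so φ = 180° − 101.17° = 78.83°.

φ = 78.83°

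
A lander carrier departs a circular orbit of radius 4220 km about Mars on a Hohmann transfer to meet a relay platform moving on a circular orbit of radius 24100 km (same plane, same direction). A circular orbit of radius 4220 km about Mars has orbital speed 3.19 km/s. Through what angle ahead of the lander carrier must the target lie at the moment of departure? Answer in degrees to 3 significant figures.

From the circular-orbit relation v² = μ/r at r = 4220 km: μ = v²r = (3.19)² × 4220 = 42943.1 km³/s².
The Hohmann ellipse has a_t = (r₁ + r₂)/2 = 14160 km.
Transfer time t = π√(a_t³/μ) = 25540 s.
The target's mean motion on its circular orbit is ω₂ = √(μ/r₂³) = 5.539×10^-5 rad/s.
Angle swept by the target during transfer: ω₂·t = 1.415 rad = 81.07°.
Arrival is 180° from departure on the ellipse, so φ = 180° − 81.07° = 98.9°.

φ = 98.9°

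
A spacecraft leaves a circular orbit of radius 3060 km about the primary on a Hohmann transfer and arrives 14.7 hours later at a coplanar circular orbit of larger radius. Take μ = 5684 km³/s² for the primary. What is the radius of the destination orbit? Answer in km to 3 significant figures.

r₂ = 20400 km

Transfer time t = 14.7 hours = 52920 s, and t = π√(a_t³/μ).
So a_t = (μ t²/π²)^(1/3) = (5684 × (52920)² / π²)^(1/3) = 11727 km.
Since a_t = (r₁ + r₂)/2, r₂ = 2a_t − r₁ = 2×11727 − 3060 = 20394 km.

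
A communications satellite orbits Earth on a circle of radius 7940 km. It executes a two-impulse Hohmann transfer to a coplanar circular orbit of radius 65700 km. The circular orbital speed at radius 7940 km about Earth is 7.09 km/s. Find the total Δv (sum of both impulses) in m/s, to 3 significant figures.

From the circular-orbit relation v² = μ/r at r = 7940 km: μ = v²r = (7.09)² × 7940 = 3.99129×10^5 km³/s².
Transfer-ellipse semi-major axis a_t = (r₁ + r₂)/2 = (7940 + 65700)/2 = 36820 km.
Circular speed at r₁: v₁ = √(μ/r₁) = √(3.99129×10^5/7940) = 7.090 km/s.
On the transfer ellipse at r₁, vis-viva gives v_p = √[μ(2/r₁ − 1/a_t)] = 9.471 km/s.
First burn Δv₁ = |v_p − v₁| = 2.381 km/s.
At r₂, v₂ = √(μ/r₂) = 2.465 km/s.
Transfer-orbit speed at r₂: v_a = √[μ(2/r₂ − 1/a_t)] = 1.145 km/s.
Second burn Δv₂ = |v₂ − v_a| = 1.320 km/s.
Total Δv = Δv₁ + Δv₂ = 3.701 km/s.

Δv = 3700 m/s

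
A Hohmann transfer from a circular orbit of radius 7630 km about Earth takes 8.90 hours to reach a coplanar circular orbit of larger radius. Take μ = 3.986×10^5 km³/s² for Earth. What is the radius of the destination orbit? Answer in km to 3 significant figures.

r₂ = 61600 km

Transfer time t = 8.90 hours = 32040 s, and t = π√(a_t³/μ).
So a_t = (μ t²/π²)^(1/3) = (3.986×10^5 × (32040)² / π²)^(1/3) = 34610 km.
Since a_t = (r₁ + r₂)/2, r₂ = 2a_t − r₁ = 2×34610 − 7630 = 61590 km.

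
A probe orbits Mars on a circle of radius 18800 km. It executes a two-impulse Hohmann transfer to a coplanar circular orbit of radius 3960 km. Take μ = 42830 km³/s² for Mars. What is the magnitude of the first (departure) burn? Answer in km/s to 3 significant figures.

Δv₁ = 0.619 km/s

The Hohmann ellipse has a_t = (r₁ + r₂)/2 = 11380 km.
On the circular orbit at r = 18800 km, v_c = √(μ/r) = 1.5094 km/s.
Transfer-orbit speed at the same r (vis-viva, a = a_t): v_t = √[μ(2/r − 1/a_t)] = 0.89037 km/s.
Δv₁ = |v_t − v_c| = |0.89037 − 1.5094| = 0.6190 km/s.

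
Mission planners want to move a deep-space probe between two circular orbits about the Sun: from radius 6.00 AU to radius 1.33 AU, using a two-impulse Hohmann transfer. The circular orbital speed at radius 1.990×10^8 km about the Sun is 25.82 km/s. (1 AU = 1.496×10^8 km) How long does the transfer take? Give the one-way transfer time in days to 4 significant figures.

From the circular-orbit relation v² = μ/r at r = 1.990×10^8 km: μ = v²r = (25.82)² × 1.990×10^8 = 1.32668×10^11 km³/s².
In km: r₁ = 6.00 × 1.496×10^8 = 8.976×10^8 km; r₂ = 1.33 × 1.496×10^8 = 1.98968×10^8 km.
The Hohmann ellipse has a_t = (r₁ + r₂)/2 = 5.48284×10^8 km.
By Kepler's third law the transfer-orbit period is T = 2π√(a_t³/μ), so t = T/2 = 1.1073×10^8 s.
Converting: 1.1073×10^8 s ÷ 86400 s/day = 1282 days.

t = 1282 days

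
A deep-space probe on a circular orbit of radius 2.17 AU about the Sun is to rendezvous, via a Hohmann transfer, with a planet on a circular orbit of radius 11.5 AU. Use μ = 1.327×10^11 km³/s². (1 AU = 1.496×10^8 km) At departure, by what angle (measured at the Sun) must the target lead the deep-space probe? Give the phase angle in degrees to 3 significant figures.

φ = 97.5°

In km: r₁ = 2.17 × 1.496×10^8 = 3.24632×10^8 km; r₂ = 11.5 × 1.496×10^8 = 1.7204×10^9 km.
The Hohmann ellipse has a_t = (r₁ + r₂)/2 = 1.022516×10^9 km.
The half-period of the transfer ellipse is t = π√(a_t³/μ) = 2.8198×10^8 s.
The target's mean motion on its circular orbit is ω₂ = √(μ/r₂³) = 5.1049×10^-9 rad/s.
Angle swept by the target during transfer: ω₂·t = 1.4395 rad = 82.48°.
Arrival is 180° from departure on the ellipse, so φ = 180° − 82.48° = 97.5°.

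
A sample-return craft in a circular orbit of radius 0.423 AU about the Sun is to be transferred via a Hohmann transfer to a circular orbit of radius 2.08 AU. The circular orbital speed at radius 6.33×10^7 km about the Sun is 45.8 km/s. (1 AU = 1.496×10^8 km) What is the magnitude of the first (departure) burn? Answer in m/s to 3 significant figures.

From the circular-orbit relation v² = μ/r at r = 6.33×10^7 km: μ = v²r = (45.8)² × 6.33×10^7 = 1.32781×10^11 km³/s².
In km: r₁ = 0.423 × 1.496×10^8 = 6.32808×10^7 km; r₂ = 2.08 × 1.496×10^8 = 3.11168×10^8 km.
Semi-major axis of the transfer orbit: a_t = (6.32808×10^7 + 3.11168×10^8)/2 = 1.872244×10^8 km.
Circular speed at r = 6.32808×10^7 km: v_c = √(μ/r) = 45.807 km/s.
Transfer-orbit speed at the same r (vis-viva, a = a_t): v_t = √[μ(2/r − 1/a_t)] = 59.054 km/s.
Δv₁ = |v_t − v_c| = |59.054 − 45.807| = 13.25 km/s.

Δv₁ = 13200 m/s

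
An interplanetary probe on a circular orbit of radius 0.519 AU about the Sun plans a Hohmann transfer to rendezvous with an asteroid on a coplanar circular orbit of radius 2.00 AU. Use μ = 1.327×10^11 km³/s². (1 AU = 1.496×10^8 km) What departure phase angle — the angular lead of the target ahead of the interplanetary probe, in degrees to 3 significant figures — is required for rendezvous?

In km: r₁ = 0.519 × 1.496×10^8 = 7.76424×10^7 km; r₂ = 2.00 × 1.496×10^8 = 2.992×10^8 km.
Semi-major axis of the transfer orbit: a_t = (7.76424×10^7 + 2.992×10^8)/2 = 1.884212×10^8 km.
The half-period of the transfer ellipse is t = π√(a_t³/μ) = 2.23054×10^7 s.
Target angular speed ω₂ = √(μ/r₂³) = 7.03871×10^-8 rad/s.
Angle swept by the target during transfer: ω₂·t = 1.57001 rad = 89.955°.
Arrival is 180° from departure on the ellipse, so φ = 180° − 89.955° = 90.0°.

φ = 90.0°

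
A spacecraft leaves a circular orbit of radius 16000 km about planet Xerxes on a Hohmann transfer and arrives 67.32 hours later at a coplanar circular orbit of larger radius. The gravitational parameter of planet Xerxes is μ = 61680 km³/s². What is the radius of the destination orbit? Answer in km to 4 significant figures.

r₂ = 1.272×10^5 km

Transfer time t = 67.32 hours = 2.42352×10^5 s, and t = π√(a_t³/μ).
So a_t = (μ t²/π²)^(1/3) = (61680 × (2.42352×10^5)² / π²)^(1/3) = 71600 km.
Since a_t = (r₁ + r₂)/2, r₂ = 2a_t − r₁ = 2×71600 − 16000 = 1.272×10^5 km.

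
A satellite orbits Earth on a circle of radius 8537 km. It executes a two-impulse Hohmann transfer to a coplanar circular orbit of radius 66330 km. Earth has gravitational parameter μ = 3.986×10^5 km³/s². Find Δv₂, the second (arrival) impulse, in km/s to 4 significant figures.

Δv₂ = 1.281 km/s

Semi-major axis of the transfer orbit: a_t = (8537 + 66330)/2 = 37433.5 km.
Circular speed at r = 66330 km: v_c = √(μ/r) = 2.4514 km/s.
Transfer-orbit speed at the same r (vis-viva, a = a_t): v_t = √[μ(2/r − 1/a_t)] = 1.1707 km/s.
Δv₂ = |v_t − v_c| = |1.1707 − 2.4514| = 1.281 km/s.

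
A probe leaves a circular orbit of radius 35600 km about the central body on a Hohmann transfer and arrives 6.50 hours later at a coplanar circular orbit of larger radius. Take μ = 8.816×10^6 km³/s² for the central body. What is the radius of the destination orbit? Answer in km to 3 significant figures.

r₂ = 1.22×10^5 km

Transfer time t = 6.50 hours = 23400 s, and t = π√(a_t³/μ).
So a_t = (μ t²/π²)^(1/3) = (8.816×10^6 × (23400)² / π²)^(1/3) = 78789 km.
Since a_t = (r₁ + r₂)/2, r₂ = 2a_t − r₁ = 2×78789 − 35600 = 1.21978×10^5 km.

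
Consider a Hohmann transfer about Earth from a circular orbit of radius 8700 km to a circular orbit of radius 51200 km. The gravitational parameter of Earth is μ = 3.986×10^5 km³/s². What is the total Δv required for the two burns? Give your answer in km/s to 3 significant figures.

Transfer-ellipse semi-major axis a_t = (r₁ + r₂)/2 = (8700 + 51200)/2 = 29950 km.
Circular speed at r₁: v₁ = √(μ/r₁) = √(3.986×10^5/8700) = 6.76876 km/s.
Transfer-orbit speed at r₁ (v² = μ(2/r − 1/a)): v_p = √[μ(2/r₁ − 1/a_t)] = 8.85005 km/s.
First burn Δv₁ = |v_p − v₁| = 2.0813 km/s.
Circular speed at r₂: v₂ = √(μ/r₂) = 2.7902 km/s.
Transfer-orbit speed at r₂: v_a = √[μ(2/r₂ − 1/a_t)] = 1.5038 km/s.
Second burn Δv₂ = |v₂ − v_a| = 1.2864 km/s.
Total Δv = Δv₁ + Δv₂ = 3.368 km/s.

Δv = 3.37 km/s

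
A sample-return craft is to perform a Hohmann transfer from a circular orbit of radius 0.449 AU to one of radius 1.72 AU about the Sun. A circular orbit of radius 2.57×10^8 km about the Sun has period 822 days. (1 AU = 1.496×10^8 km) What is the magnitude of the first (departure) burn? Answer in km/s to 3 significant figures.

From Kepler's third law T² = 4π²r³/μ at r = 2.57×10^8 km, T = 822 days = 822 × 86400 s = 7.10208×10^7 s: μ = 4π²r³/T² = 1.32858×10^11 km³/s².
In km: r₁ = 0.449 × 1.496×10^8 = 6.71704×10^7 km; r₂ = 1.72 × 1.496×10^8 = 2.57312×10^8 km.
Transfer-ellipse semi-major axis a_t = (r₁ + r₂)/2 = (6.71704×10^7 + 2.57312×10^8)/2 = 1.622412×10^8 km.
On the circular orbit at r = 6.71704×10^7 km, v_c = √(μ/r) = 44.4739 km/s.
Vis-viva on the transfer ellipse at r = 6.71704×10^7 km gives v_t = √[μ(2/r − 1/a_t)] = 56.0086 km/s.
Δv₁ = |v_t − v_c| = |56.0086 − 44.4739| = 11.53 km/s.

Δv₁ = 11.5 km/s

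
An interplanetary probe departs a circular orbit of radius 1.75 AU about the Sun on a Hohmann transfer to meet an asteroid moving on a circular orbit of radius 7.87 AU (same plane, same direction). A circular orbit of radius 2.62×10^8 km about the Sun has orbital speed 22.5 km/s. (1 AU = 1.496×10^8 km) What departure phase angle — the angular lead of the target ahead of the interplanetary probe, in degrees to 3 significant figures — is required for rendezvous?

From the circular-orbit relation v² = μ/r at r = 2.62×10^8 km: μ = v²r = (22.5)² × 2.62×10^8 = 1.32638×10^11 km³/s².
In km: r₁ = 1.75 × 1.496×10^8 = 2.618×10^8 km; r₂ = 7.87 × 1.496×10^8 = 1.177352×10^9 km.
The Hohmann ellipse has a_t = (r₁ + r₂)/2 = 7.19576×10^8 km.
The half-period of the transfer ellipse is t = π√(a_t³/μ) = 1.6651×10^8 s.
Target angular speed ω₂ = √(μ/r₂³) = 9.0152×10^-9 rad/s.
Angle swept by the target during transfer: ω₂·t = 1.5011 rad = 86.01°.
Arrival is 180° from departure on the ellipse, so φ = 180° − 86.01° = 94.0°.

φ = 94.0°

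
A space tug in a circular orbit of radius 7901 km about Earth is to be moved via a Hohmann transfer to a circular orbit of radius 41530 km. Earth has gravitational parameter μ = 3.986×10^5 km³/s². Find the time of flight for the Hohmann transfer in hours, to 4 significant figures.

The Hohmann ellipse has a_t = (r₁ + r₂)/2 = 24715.5 km.
Half the transfer-orbit period gives t = π√(a_t³/μ) = 19335 s.
Converting: 19335 s ÷ 3600 s/hour = 5.371 hours.

t = 5.371 hours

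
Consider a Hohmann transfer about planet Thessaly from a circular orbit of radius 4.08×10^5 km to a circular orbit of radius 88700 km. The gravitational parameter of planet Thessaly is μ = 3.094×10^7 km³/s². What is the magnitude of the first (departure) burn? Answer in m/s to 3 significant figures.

Transfer-ellipse semi-major axis a_t = (r₁ + r₂)/2 = (4.080×10^5 + 88700)/2 = 2.4835×10^5 km.
On the circular orbit at r = 4.080×10^5 km, v_c = √(μ/r) = 8.708 km/s.
Vis-viva on the transfer ellipse at r = 4.080×10^5 km gives v_t = √[μ(2/r − 1/a_t)] = 5.204 km/s.
Δv₁ = |v_t − v_c| = |5.204 − 8.708| = 3.504 km/s.

Δv₁ = 3500 m/s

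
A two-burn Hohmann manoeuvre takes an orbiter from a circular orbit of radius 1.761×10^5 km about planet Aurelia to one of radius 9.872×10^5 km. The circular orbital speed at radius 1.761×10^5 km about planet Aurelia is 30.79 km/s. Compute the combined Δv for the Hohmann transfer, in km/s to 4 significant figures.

Δv = 15.17 km/s

From the circular-orbit relation v² = μ/r at r = 1.761×10^5 km: μ = v²r = (30.79)² × 1.761×10^5 = 1.66947×10^8 km³/s².
The Hohmann ellipse has a_t = (r₁ + r₂)/2 = 5.8165×10^5 km.
Circular speed at r₁: v₁ = √(μ/r₁) = √(1.66947×10^8/1.761×10^5) = 30.790 km/s.
On the transfer ellipse at r₁, v² = μ(2/r − 1/a) gives v_p = √[μ(2/r₁ − 1/a_t)] = 40.113 km/s.
First burn Δv₁ = |v_p − v₁| = 9.323 km/s.
At r₂, v₂ = √(μ/r₂) = 13.004 km/s.
Transfer-orbit speed at r₂: v_a = √[μ(2/r₂ − 1/a_t)] = 7.1554 km/s.
Second burn Δv₂ = |v₂ − v_a| = 5.849 km/s.
Total Δv = Δv₁ + Δv₂ = 15.17 km/s.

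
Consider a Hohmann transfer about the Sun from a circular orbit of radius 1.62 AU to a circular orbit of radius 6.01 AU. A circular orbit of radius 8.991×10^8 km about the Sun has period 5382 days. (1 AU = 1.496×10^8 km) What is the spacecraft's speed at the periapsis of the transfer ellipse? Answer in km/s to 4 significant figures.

From Kepler's third law T² = 4π²r³/μ at r = 8.991×10^8 km, T = 5382 days = 5382 × 86400 s = 4.650048×10^8 s: μ = 4π²r³/T² = 1.32699×10^11 km³/s².
In km: r₁ = 1.62 × 1.496×10^8 = 2.42352×10^8 km; r₂ = 6.01 × 1.496×10^8 = 8.99096×10^8 km.
Semi-major axis of the transfer orbit: a_t = (2.42352×10^8 + 8.99096×10^8)/2 = 5.70724×10^8 km.
The periapsis of the transfer ellipse is at r = 2.42352×10^8 km.
Applying v² = μ(2/r − 1/a_t): v = 29.37 km/s.

v = 29.37 km/s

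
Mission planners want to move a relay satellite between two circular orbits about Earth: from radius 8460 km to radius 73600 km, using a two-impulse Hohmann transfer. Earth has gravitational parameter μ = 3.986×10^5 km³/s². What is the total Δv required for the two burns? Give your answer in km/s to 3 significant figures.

Δv = 3.60 km/s

Semi-major axis of the transfer orbit: a_t = (8460 + 73600)/2 = 41030 km.
Circular speed at r₁: v₁ = √(μ/r₁) = √(3.986×10^5/8460) = 6.8641 km/s.
On the transfer ellipse at r₁, vis-viva gives v_p = √[μ(2/r₁ − 1/a_t)] = 9.1933 km/s.
First burn Δv₁ = |v_p − v₁| = 2.3292 km/s.
At r₂, v₂ = √(μ/r₂) = 2.327179 km/s.
Transfer-orbit speed at r₂: v_a = √[μ(2/r₂ − 1/a_t)] = 1.056730 km/s.
Second burn Δv₂ = |v₂ − v_a| = 1.2704 km/s.
Total Δv = Δv₁ + Δv₂ = 3.600 km/s.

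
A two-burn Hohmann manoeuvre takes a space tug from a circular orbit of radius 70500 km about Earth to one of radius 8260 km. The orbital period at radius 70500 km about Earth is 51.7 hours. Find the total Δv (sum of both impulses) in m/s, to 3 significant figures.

From Kepler's third law T² = 4π²r³/μ at r = 70500 km, T = 51.7 hours = 51.7 × 3600 s = 1.8612×10^5 s: μ = 4π²r³/T² = 3.99338×10^5 km³/s².
The Hohmann ellipse has a_t = (r₁ + r₂)/2 = 39380 km.
At r₁ the circular-orbit speed is v₁ = √(μ/r₁) = 2.380 km/s.
Transfer-orbit speed at r₁ (v² = μ(2/r − 1/a)): v_a = √[μ(2/r₁ − 1/a_t)] = 1.090 km/s.
First burn Δv₁ = |v_a − v₁| = 1.290 km/s.
Circular speed at r₂: v₂ = √(μ/r₂) = 6.953 km/s.
Transfer-orbit speed at r₂: v_p = √[μ(2/r₂ − 1/a_t)] = 9.303 km/s.
Second burn Δv₂ = |v₂ − v_p| = 2.350 km/s.
Δv = Δv₁ + Δv₂ = 1.290 + 2.350 = 3.640 km/s.

Δv = 3640 m/s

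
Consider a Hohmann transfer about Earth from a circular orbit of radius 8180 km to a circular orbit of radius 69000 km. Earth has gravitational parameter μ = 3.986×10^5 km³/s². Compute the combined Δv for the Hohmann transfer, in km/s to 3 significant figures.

Semi-major axis of the transfer orbit: a_t = (8180 + 69000)/2 = 38590 km.
Circular speed at r₁: v₁ = √(μ/r₁) = √(3.986×10^5/8180) = 6.9806 km/s.
Transfer-orbit speed at r₁ (vis-viva): v_p = √[μ(2/r₁ − 1/a_t)] = 9.3342 km/s.
First burn Δv₁ = |v_p − v₁| = 2.354 km/s.
At r₂, v₂ = √(μ/r₂) = 2.4035 km/s.
Transfer-orbit speed at r₂: v_a = √[μ(2/r₂ − 1/a_t)] = 1.1066 km/s.
Second burn Δv₂ = |v₂ − v_a| = 1.297 km/s.
Δv = Δv₁ + Δv₂ = 2.354 + 1.297 = 3.651 km/s.

Δv = 3.65 km/s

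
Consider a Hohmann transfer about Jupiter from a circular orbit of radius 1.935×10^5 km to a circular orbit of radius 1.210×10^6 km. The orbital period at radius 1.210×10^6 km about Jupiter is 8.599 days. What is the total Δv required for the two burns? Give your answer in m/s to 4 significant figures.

From Kepler's third law T² = 4π²r³/μ at r = 1.210×10^6 km, T = 8.599 days = 8.599 × 86400 s = 7.429536×10^5 s: μ = 4π²r³/T² = 1.26705×10^8 km³/s².
Transfer-ellipse semi-major axis a_t = (r₁ + r₂)/2 = (1.935×10^5 + 1.210×10^6)/2 = 7.0175×10^5 km.
Circular speed at r₁: v₁ = √(μ/r₁) = √(1.26705×10^8/1.935×10^5) = 25.589 km/s.
On the transfer ellipse at r₁, vis-viva gives v_p = √[μ(2/r₁ − 1/a_t)] = 33.601 km/s.
First burn Δv₁ = |v_p − v₁| = 8.012 km/s.
At r₂, v₂ = √(μ/r₂) = 10.233 km/s.
Transfer-orbit speed at r₂: v_a = √[μ(2/r₂ − 1/a_t)] = 5.3734 km/s.
Second burn Δv₂ = |v₂ − v_a| = 4.860 km/s.
Δv = Δv₁ + Δv₂ = 8.012 + 4.860 = 12.87 km/s.

Δv = 12870 m/s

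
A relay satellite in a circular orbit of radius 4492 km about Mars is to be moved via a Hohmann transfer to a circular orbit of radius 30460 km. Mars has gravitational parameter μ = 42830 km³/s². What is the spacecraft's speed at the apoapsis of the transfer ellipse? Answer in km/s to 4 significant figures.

v = 0.6012 km/s

The Hohmann ellipse has a_t = (r₁ + r₂)/2 = 17476 km.
The apoapsis of the transfer ellipse is at r = 30460 km.
From the vis-viva equation, v = √[μ(2/r − 1/a_t)] = 0.6012 km/s.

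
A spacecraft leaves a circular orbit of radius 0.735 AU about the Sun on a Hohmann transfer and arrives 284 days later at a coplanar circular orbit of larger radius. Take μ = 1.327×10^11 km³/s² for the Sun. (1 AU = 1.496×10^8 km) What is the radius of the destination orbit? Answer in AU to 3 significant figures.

r₂ = 1.95 AU

In km: r₁ = 0.735 × 1.496×10^8 = 1.09956×10^8 km.
Transfer time t = 284 days = 2.45376×10^7 s, and t = π√(a_t³/μ).
So a_t = (μ t²/π²)^(1/3) = (1.327×10^11 × (2.45376×10^7)² / π²)^(1/3) = 2.0079×10^8 km.
Since a_t = (r₁ + r₂)/2, r₂ = 2a_t − r₁ = 2×2.0079×10^8 − 1.09956×10^8 = 2.91624×10^8 km.
In AU: r₂ = 2.91624×10^8 / 1.496×10^8 = 1.95 AU.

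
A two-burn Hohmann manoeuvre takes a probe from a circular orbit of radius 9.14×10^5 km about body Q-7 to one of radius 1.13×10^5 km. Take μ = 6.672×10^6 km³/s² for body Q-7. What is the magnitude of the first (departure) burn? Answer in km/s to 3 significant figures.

Δv₁ = 1.43 km/s

Transfer-ellipse semi-major axis a_t = (r₁ + r₂)/2 = (9.140×10^5 + 1.130×10^5)/2 = 5.135×10^5 km.
Circular speed at r = 9.140×10^5 km: v_c = √(μ/r) = 2.7018 km/s.
Transfer-orbit speed at the same r (vis-viva, a = a_t): v_t = √[μ(2/r − 1/a_t)] = 1.2674 km/s.
Δv₁ = |v_t − v_c| = |1.2674 − 2.7018| = 1.434 km/s.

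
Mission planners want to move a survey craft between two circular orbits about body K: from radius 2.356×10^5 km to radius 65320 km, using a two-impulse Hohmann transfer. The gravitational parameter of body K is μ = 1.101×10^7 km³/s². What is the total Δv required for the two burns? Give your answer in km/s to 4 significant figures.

Δv = 5.595 km/s

Semi-major axis of the transfer orbit: a_t = (2.356×10^5 + 65320)/2 = 1.5046×10^5 km.
Circular speed at r₁: v₁ = √(μ/r₁) = √(1.101×10^7/2.356×10^5) = 6.836 km/s.
On the transfer ellipse at r₁, v² = μ(2/r − 1/a) gives v_a = √[μ(2/r₁ − 1/a_t)] = 4.504 km/s.
First burn Δv₁ = |v_a − v₁| = 2.332 km/s.
At r₂, v₂ = √(μ/r₂) = 12.983 km/s.
Transfer-orbit speed at r₂: v_p = √[μ(2/r₂ − 1/a_t)] = 16.246 km/s.
Second burn Δv₂ = |v₂ − v_p| = 3.263 km/s.
Δv = Δv₁ + Δv₂ = 2.332 + 3.263 = 5.595 km/s.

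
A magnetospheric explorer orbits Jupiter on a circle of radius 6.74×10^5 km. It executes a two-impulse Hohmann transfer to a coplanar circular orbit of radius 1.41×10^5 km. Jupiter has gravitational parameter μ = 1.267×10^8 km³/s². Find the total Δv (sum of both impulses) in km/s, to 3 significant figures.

Δv = 14.2 km/s

The Hohmann ellipse has a_t = (r₁ + r₂)/2 = 4.075×10^5 km.
At r₁ the circular-orbit speed is v₁ = √(μ/r₁) = 13.711 km/s.
On the transfer ellipse at r₁, vis-viva gives v_a = √[μ(2/r₁ − 1/a_t)] = 8.0650 km/s.
First burn Δv₁ = |v_a − v₁| = 5.646 km/s.
Circular speed at r₂: v₂ = √(μ/r₂) = 29.9764 km/s.
Transfer-orbit speed at r₂: v_p = √[μ(2/r₂ − 1/a_t)] = 38.5518 km/s.
Second burn Δv₂ = |v₂ − v_p| = 8.575 km/s.
Total Δv = Δv₁ + Δv₂ = 14.22 km/s.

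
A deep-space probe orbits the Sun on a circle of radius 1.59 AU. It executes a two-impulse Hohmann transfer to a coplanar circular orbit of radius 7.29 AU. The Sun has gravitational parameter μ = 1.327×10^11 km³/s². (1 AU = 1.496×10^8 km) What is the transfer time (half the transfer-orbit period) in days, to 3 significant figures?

In km: r₁ = 1.59 × 1.496×10^8 = 2.37864×10^8 km; r₂ = 7.29 × 1.496×10^8 = 1.090584×10^9 km.
The Hohmann ellipse has a_t = (r₁ + r₂)/2 = 6.64224×10^8 km.
Half the transfer-orbit period gives t = π√(a_t³/μ) = 1.476×10^8 s.
Converting: 1.476×10^8 s ÷ 86400 s/day = 1710 days.

t = 1710 days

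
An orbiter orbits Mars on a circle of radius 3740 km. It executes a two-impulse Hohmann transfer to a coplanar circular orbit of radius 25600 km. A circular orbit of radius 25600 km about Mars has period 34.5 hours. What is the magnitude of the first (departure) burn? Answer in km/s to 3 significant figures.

From Kepler's third law T² = 4π²r³/μ at r = 25600 km, T = 34.5 hours = 34.5 × 3600 s = 1.242×10^5 s: μ = 4π²r³/T² = 42937.5 km³/s².
Semi-major axis of the transfer orbit: a_t = (3740 + 25600)/2 = 14670 km.
On the circular orbit at r = 3740 km, v_c = √(μ/r) = 3.388 km/s.
Transfer-orbit speed at the same r (vis-viva, a = a_t): v_t = √[μ(2/r − 1/a_t)] = 4.476 km/s.
Δv₁ = |v_t − v_c| = |4.476 − 3.388| = 1.088 km/s.

Δv₁ = 1.09 km/s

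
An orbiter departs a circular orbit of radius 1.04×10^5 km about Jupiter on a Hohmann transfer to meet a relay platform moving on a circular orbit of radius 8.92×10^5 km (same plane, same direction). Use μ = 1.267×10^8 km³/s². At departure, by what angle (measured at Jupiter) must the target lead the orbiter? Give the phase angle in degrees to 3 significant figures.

The Hohmann ellipse has a_t = (r₁ + r₂)/2 = 4.980×10^5 km.
The half-period of the transfer ellipse is t = π√(a_t³/μ) = 98090 s.
The target's mean motion on its circular orbit is ω₂ = √(μ/r₂³) = 1.336×10^-5 rad/s.
Angle swept by the target during transfer: ω₂·t = 1.3105 rad = 75.09°.
Arrival is 180° from departure on the ellipse, so φ = 180° − 75.09° = 105°.

φ = 105°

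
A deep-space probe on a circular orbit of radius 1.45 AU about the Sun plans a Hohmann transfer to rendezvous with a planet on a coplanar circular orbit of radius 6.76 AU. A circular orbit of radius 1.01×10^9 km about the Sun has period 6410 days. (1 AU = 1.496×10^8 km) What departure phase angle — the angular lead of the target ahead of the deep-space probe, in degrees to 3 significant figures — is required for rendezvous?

From Kepler's third law T² = 4π²r³/μ at r = 1.01×10^9 km, T = 6410 days = 6410 × 86400 s = 5.53824×10^8 s: μ = 4π²r³/T² = 1.32611×10^11 km³/s².
In km: r₁ = 1.45 × 1.496×10^8 = 2.1692×10^8 km; r₂ = 6.76 × 1.496×10^8 = 1.011296×10^9 km.
Transfer-ellipse semi-major axis a_t = (r₁ + r₂)/2 = (2.1692×10^8 + 1.011296×10^9)/2 = 6.14108×10^8 km.
Transfer time t = π√(a_t³/μ) = 1.3129×10^8 s.
Target angular speed ω₂ = √(μ/r₂³) = 1.1323×10^-8 rad/s.
Angle swept by the target during transfer: ω₂·t = 1.4866 rad = 85.18°.
The deep-space probe traverses 180° on the transfer ellipse, so the target must lead by 180° − 85.18° = 94.8°.

φ = 94.8°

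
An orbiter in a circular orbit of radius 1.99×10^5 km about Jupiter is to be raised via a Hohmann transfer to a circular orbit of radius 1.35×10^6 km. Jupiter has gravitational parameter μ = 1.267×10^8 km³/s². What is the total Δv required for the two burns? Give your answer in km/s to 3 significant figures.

The Hohmann ellipse has a_t = (r₁ + r₂)/2 = 7.745×10^5 km.
At r₁ the circular-orbit speed is v₁ = √(μ/r₁) = 25.2326 km/s.
On the transfer ellipse at r₁, v² = μ(2/r − 1/a) gives v_p = √[μ(2/r₁ − 1/a_t)] = 33.3133 km/s.
First burn Δv₁ = |v_p − v₁| = 8.081 km/s.
Circular speed at r₂: v₂ = √(μ/r₂) = 9.688 km/s.
Transfer-orbit speed at r₂: v_a = √[μ(2/r₂ − 1/a_t)] = 4.911 km/s.
Second burn Δv₂ = |v₂ − v_a| = 4.777 km/s.
Total Δv = Δv₁ + Δv₂ = 12.86 km/s.

Δv = 12.9 km/s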